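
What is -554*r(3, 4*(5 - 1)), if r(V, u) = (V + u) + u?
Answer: -19390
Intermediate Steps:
r(V, u) = V + 2*u
-554*r(3, 4*(5 - 1)) = -554*(3 + 2*(4*(5 - 1))) = -554*(3 + 2*(4*4)) = -554*(3 + 2*16) = -554*(3 + 32) = -554*35 = -19390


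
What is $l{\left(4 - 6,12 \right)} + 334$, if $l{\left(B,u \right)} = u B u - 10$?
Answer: $36$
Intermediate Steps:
$l{\left(B,u \right)} = -10 + B u^{2}$ ($l{\left(B,u \right)} = B u u - 10 = B u^{2} - 10 = -10 + B u^{2}$)
$l{\left(4 - 6,12 \right)} + 334 = \left(-10 + \left(4 - 6\right) 12^{2}\right) + 334 = \left(-10 - 288\right) + 334 = -298 + 334 = 36$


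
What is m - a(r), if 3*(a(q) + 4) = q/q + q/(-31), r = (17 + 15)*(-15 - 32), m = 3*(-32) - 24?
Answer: -12323/93 ≈ -132.51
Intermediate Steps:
m = -120 (m = -96 - 24 = -120)
r = -1504 (r = 32*(-47) = -1504)
a(q) = -11/3 - q/93 (a(q) = -4 + (q/q + q/(-31))/3 = -4 + (1 + q*(-1/31))/3 = -4 + (1 - q/31)/3 = -4 + (⅓ - q/93) = -11/3 - q/93)
m - a(r) = -120 - (-11/3 - 1/93*(-1504)) = -120 - (-11/3 + 1504/93) = -120 - 1*1163/93 = -120 - 1163/93 = -12323/93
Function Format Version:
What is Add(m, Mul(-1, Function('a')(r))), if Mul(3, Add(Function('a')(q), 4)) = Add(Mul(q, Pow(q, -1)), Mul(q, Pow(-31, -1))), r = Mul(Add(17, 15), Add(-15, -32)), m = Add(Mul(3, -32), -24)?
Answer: Rational(-12323, 93) ≈ -132.51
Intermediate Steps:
m = -120 (m = Add(-96, -24) = -120)
r = -1504 (r = Mul(32, -47) = -1504)
Function('a')(q) = Add(Rational(-11, 3), Mul(Rational(-1, 93), q)) (Function('a')(q) = Add(-4, Mul(Rational(1, 3), Add(Mul(q, Pow(q, -1)), Mul(q, Pow(-31, -1))))) = Add(-4, Mul(Rational(1, 3), Add(1, Mul(q, Rational(-1, 31))))) = Add(-4, Mul(Rational(1, 3), Add(1, Mul(Rational(-1, 31), q)))) = Add(-4, Add(Rational(1, 3), Mul(Rational(-1, 93), q))) = Add(Rational(-11, 3), Mul(Rational(-1, 93), q)))
Add(m, Mul(-1, Function('a')(r))) = Add(-120, Mul(-1, Add(Rational(-11, 3), Mul(Rational(-1, 93), -1504)))) = Add(-120, Mul(-1, Add(Rational(-11, 3), Rational(1504, 93)))) = Add(-120, Mul(-1, Rational(1163, 93))) = Add(-120, Rational(-1163, 93)) = Rational(-12323, 93)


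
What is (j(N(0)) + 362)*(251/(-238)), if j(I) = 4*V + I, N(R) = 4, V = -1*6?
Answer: -42921/119 ≈ -360.68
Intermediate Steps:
V = -6
j(I) = -24 + I (j(I) = 4*(-6) + I = -24 + I)
(j(N(0)) + 362)*(251/(-238)) = ((-24 + 4) + 362)*(251/(-238)) = (-20 + 362)*(251*(-1/238)) = 342*(-251/238) = -42921/119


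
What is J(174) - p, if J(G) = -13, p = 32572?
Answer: -32585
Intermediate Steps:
J(174) - p = -13 - 1*32572 = -13 - 32572 = -32585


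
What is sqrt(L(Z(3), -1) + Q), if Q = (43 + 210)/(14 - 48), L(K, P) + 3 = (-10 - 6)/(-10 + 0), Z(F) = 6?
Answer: 3*I*sqrt(28390)/170 ≈ 2.9734*I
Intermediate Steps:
L(K, P) = -7/5 (L(K, P) = -3 + (-10 - 6)/(-10 + 0) = -3 - 16/(-10) = -3 - 16*(-1/10) = -3 + 8/5 = -7/5)
Q = -253/34 (Q = 253/(-34) = 253*(-1/34) = -253/34 ≈ -7.4412)
sqrt(L(Z(3), -1) + Q) = sqrt(-7/5 - 253/34) = sqrt(-1503/170) = 3*I*sqrt(28390)/170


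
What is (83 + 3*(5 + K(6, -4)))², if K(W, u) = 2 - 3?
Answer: 9025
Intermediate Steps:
K(W, u) = -1
(83 + 3*(5 + K(6, -4)))² = (83 + 3*(5 - 1))² = (83 + 3*4)² = (83 + 12)² = 95² = 9025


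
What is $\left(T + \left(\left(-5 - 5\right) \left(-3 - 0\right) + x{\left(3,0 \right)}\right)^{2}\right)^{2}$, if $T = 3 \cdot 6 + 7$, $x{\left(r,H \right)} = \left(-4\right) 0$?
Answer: $855625$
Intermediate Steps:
$x{\left(r,H \right)} = 0$
$T = 25$ ($T = 18 + 7 = 25$)
$\left(T + \left(\left(-5 - 5\right) \left(-3 - 0\right) + x{\left(3,0 \right)}\right)^{2}\right)^{2} = \left(25 + \left(\left(-5 - 5\right) \left(-3 - 0\right) + 0\right)^{2}\right)^{2} = \left(25 + \left(- 10 \left(-3 + 0\right) + 0\right)^{2}\right)^{2} = \left(25 + \left(\left(-10\right) \left(-3\right) + 0\right)^{2}\right)^{2} = \left(25 + \left(30 + 0\right)^{2}\right)^{2} = \left(25 + 30^{2}\right)^{2} = \left(25 + 900\right)^{2} = 925^{2} = 855625$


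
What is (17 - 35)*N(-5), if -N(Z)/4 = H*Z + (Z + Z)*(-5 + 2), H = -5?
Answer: 3960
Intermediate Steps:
N(Z) = 44*Z (N(Z) = -4*(-5*Z + (Z + Z)*(-5 + 2)) = -4*(-5*Z + (2*Z)*(-3)) = -4*(-5*Z - 6*Z) = -(-44)*Z = 44*Z)
(17 - 35)*N(-5) = (17 - 35)*(44*(-5)) = -18*(-220) = 3960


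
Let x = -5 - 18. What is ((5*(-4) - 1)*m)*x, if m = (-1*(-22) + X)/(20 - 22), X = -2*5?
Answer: -2898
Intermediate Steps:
x = -23
X = -10
m = -6 (m = (-1*(-22) - 10)/(20 - 22) = (22 - 10)/(-2) = 12*(-1/2) = -6)
((5*(-4) - 1)*m)*x = ((5*(-4) - 1)*(-6))*(-23) = ((-20 - 1)*(-6))*(-23) = -21*(-6)*(-23) = 126*(-23) = -2898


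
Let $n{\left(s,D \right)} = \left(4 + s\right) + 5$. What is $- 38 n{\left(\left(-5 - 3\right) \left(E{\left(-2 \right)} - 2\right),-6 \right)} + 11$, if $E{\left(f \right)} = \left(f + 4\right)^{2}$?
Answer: $277$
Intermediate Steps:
$E{\left(f \right)} = \left(4 + f\right)^{2}$
$n{\left(s,D \right)} = 9 + s$
$- 38 n{\left(\left(-5 - 3\right) \left(E{\left(-2 \right)} - 2\right),-6 \right)} + 11 = - 38 \left(9 + \left(-5 - 3\right) \left(\left(4 - 2\right)^{2} - 2\right)\right) + 11 = - 38 \left(9 - 8 \left(2^{2} - 2\right)\right) + 11 = - 38 \left(9 - 8 \left(4 - 2\right)\right) + 11 = - 38 \left(9 - 16\right) + 11 = \left(-38\right) \left(-7\right) + 11 = 266 + 11 = 277$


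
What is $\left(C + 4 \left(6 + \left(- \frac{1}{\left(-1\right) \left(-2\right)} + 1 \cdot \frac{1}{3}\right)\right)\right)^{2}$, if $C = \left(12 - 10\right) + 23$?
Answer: $\frac{21025}{9} \approx 2336.1$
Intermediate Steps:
$C = 25$ ($C = \left(12 - 10\right) + 23 = 2 + 23 = 25$)
$\left(C + 4 \left(6 + \left(- \frac{1}{\left(-1\right) \left(-2\right)} + 1 \cdot \frac{1}{3}\right)\right)\right)^{2} = \left(25 + 4 \left(6 + \left(- \frac{1}{\left(-1\right) \left(-2\right)} + 1 \cdot \frac{1}{3}\right)\right)\right)^{2} = \left(25 + 4 \left(6 + \left(- \frac{1}{2} + 1 \cdot \frac{1}{3}\right)\right)\right)^{2} = \left(25 + 4 \left(6 + \left(\left(-1\right) \frac{1}{2} + \frac{1}{3}\right)\right)\right)^{2} = \left(25 + 4 \left(6 + \left(- \frac{1}{2} + \frac{1}{3}\right)\right)\right)^{2} = \left(25 + 4 \left(6 - \frac{1}{6}\right)\right)^{2} = \left(25 + 4 \cdot \frac{35}{6}\right)^{2} = \left(25 + \frac{70}{3}\right)^{2} = \left(\frac{145}{3}\right)^{2} = \frac{21025}{9}$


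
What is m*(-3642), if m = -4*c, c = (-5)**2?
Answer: 364200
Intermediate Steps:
c = 25
m = -100 (m = -4*25 = -100)
m*(-3642) = -100*(-3642) = 364200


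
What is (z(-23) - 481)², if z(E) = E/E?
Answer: 230400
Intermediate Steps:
z(E) = 1
(z(-23) - 481)² = (1 - 481)² = (-480)² = 230400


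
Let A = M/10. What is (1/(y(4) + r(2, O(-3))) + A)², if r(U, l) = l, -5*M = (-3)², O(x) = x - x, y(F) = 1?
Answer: 1681/2500 ≈ 0.67240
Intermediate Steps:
O(x) = 0
M = -9/5 (M = -⅕*(-3)² = -⅕*9 = -9/5 ≈ -1.8000)
A = -9/50 (A = -9/5/10 = -9/5*⅒ = -9/50 ≈ -0.18000)
(1/(y(4) + r(2, O(-3))) + A)² = (1/(1 + 0) - 9/50)² = (1/1 - 9/50)² = (1 - 9/50)² = (41/50)² = 1681/2500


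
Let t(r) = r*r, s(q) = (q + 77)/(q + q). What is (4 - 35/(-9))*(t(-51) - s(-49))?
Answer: 1292839/63 ≈ 20521.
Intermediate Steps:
s(q) = (77 + q)/(2*q) (s(q) = (77 + q)/((2*q)) = (77 + q)*(1/(2*q)) = (77 + q)/(2*q))
t(r) = r**2
(4 - 35/(-9))*(t(-51) - s(-49)) = (4 - 35/(-9))*((-51)**2 - (77 - 49)/(2*(-49))) = (4 - 35*(-1/9))*(2601 - (-1)*28/(2*49)) = (4 + 35/9)*(2601 - 1*(-2/7)) = 71*(2601 + 2/7)/9 = (71/9)*(18209/7) = 1292839/63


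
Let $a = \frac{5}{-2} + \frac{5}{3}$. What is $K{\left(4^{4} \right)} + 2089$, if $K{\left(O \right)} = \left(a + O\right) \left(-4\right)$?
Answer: $\frac{3205}{3} \approx 1068.3$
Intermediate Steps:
$a = - \frac{5}{6}$ ($a = 5 \left(- \frac{1}{2}\right) + 5 \cdot \frac{1}{3} = - \frac{5}{2} + \frac{5}{3} = - \frac{5}{6} \approx -0.83333$)
$K{\left(O \right)} = \frac{10}{3} - 4 O$ ($K{\left(O \right)} = \left(- \frac{5}{6} + O\right) \left(-4\right) = \frac{10}{3} - 4 O$)
$K{\left(4^{4} \right)} + 2089 = \left(\frac{10}{3} - 4 \cdot 4^{4}\right) + 2089 = \left(\frac{10}{3} - 1024\right) + 2089 = - \frac{3062}{3} + 2089 = \frac{3205}{3}$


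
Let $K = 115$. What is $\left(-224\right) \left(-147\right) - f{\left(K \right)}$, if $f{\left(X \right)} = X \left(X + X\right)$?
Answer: $6478$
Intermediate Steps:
$f{\left(X \right)} = 2 X^{2}$ ($f{\left(X \right)} = X 2 X = 2 X^{2}$)
$\left(-224\right) \left(-147\right) - f{\left(K \right)} = \left(-224\right) \left(-147\right) - 2 \cdot 115^{2} = 32928 - 2 \cdot 13225 = 32928 - 26450 = 6478$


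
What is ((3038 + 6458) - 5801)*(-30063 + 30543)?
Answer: 1773600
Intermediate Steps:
((3038 + 6458) - 5801)*(-30063 + 30543) = (9496 - 5801)*480 = 3695*480 = 1773600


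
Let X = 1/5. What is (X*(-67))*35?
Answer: -469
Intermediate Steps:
X = ⅕ ≈ 0.20000
(X*(-67))*35 = ((⅕)*(-67))*35 = -67/5*35 = -469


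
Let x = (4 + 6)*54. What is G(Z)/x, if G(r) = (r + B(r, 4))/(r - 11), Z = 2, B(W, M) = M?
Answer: -1/810 ≈ -0.0012346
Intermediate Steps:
x = 540 (x = 10*54 = 540)
G(r) = (4 + r)/(-11 + r) (G(r) = (r + 4)/(r - 11) = (4 + r)/(-11 + r))
G(Z)/x = ((4 + 2)/(-11 + 2))/540 = (6/(-9))*(1/540) = -⅑*6*(1/540) = -⅔*1/540 = -1/810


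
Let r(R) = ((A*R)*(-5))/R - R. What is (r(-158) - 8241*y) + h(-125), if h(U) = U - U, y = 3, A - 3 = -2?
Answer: -24570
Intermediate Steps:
A = 1 (A = 3 - 2 = 1)
h(U) = 0
r(R) = -5 - R (r(R) = ((1*R)*(-5))/R - R = (R*(-5))/R - R = (-5*R)/R - R = -5 - R)
(r(-158) - 8241*y) + h(-125) = ((-5 - 1*(-158)) - 8241*3) + 0 = ((-5 + 158) - 24723) + 0 = (153 - 24723) + 0 = -24570 + 0 = -24570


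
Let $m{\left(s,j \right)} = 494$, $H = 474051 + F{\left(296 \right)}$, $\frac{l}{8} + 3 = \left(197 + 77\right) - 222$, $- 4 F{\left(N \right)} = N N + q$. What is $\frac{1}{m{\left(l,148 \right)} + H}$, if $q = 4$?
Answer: $\frac{1}{452640} \approx 2.2093 \cdot 10^{-6}$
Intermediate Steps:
$F{\left(N \right)} = -1 - \frac{N^{2}}{4}$ ($F{\left(N \right)} = - \frac{N N + 4}{4} = - \frac{N^{2} + 4}{4} = - \frac{4 + N^{2}}{4} = -1 - \frac{N^{2}}{4}$)
$l = 392$ ($l = -24 + 8 \left(\left(197 + 77\right) - 222\right) = -24 + 8 \left(274 - 222\right) = -24 + 8 \cdot 52 = -24 + 416 = 392$)
$H = 452146$ ($H = 474051 - \left(1 + \frac{296^{2}}{4}\right) = 474051 - 21905 = 452146$)
$\frac{1}{m{\left(l,148 \right)} + H} = \frac{1}{494 + 452146} = \frac{1}{452640}$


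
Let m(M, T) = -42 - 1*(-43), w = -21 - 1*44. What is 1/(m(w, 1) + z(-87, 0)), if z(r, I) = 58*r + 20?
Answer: -1/5025 ≈ -0.00019901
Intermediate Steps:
w = -65 (w = -21 - 44 = -65)
z(r, I) = 20 + 58*r
m(M, T) = 1 (m(M, T) = -42 + 43 = 1)
1/(m(w, 1) + z(-87, 0)) = 1/(1 + (20 + 58*(-87))) = 1/(1 + (20 - 5046)) = 1/(1 - 5026) = 1/(-5025) = -1/5025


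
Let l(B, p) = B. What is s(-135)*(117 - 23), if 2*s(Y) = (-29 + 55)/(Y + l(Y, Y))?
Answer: -611/135 ≈ -4.5259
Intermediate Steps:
s(Y) = 13/(2*Y) (s(Y) = ((-29 + 55)/(Y + Y))/2 = (26/((2*Y)))/2 = (26*(1/(2*Y)))/2 = (13/Y)/2 = 13/(2*Y))
s(-135)*(117 - 23) = ((13/2)/(-135))*(117 - 23) = ((13/2)*(-1/135))*94 = -13/270*94 = -611/135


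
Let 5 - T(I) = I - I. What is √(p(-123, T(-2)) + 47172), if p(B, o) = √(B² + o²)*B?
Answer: √(47172 - 123*√15154) ≈ 178.97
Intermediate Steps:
T(I) = 5 (T(I) = 5 - (I - I) = 5 - 1*0 = 5 + 0 = 5)
p(B, o) = B*√(B² + o²)
√(p(-123, T(-2)) + 47172) = √(-123*√((-123)² + 5²) + 47172) = √(-123*√(15129 + 25) + 47172) = √(-123*√15154 + 47172) = √(47172 - 123*√15154)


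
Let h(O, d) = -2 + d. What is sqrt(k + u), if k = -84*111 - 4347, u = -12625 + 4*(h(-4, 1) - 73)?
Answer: 4*I*sqrt(1662) ≈ 163.07*I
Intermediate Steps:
u = -12921 (u = -12625 + 4*((-2 + 1) - 73) = -12625 + 4*(-1 - 73) = -12625 + 4*(-74) = -12625 - 296 = -12921)
k = -13671 (k = -9324 - 4347 = -13671)
sqrt(k + u) = sqrt(-13671 - 12921) = sqrt(-26592) = 4*I*sqrt(1662)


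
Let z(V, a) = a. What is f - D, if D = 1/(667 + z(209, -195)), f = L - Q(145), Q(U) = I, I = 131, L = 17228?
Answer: 8069783/472 ≈ 17097.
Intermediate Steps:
Q(U) = 131
f = 17097 (f = 17228 - 1*131 = 17228 - 131 = 17097)
D = 1/472 (D = 1/(667 - 195) = 1/472 ≈ 0.0021186)
f - D = 17097 - 1*1/472 = 17097 - 1/472 = 8069783/472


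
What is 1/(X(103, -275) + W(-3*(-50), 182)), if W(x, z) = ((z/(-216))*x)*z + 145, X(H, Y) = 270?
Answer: -9/203290 ≈ -4.4272e-5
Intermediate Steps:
W(x, z) = 145 - x*z²/216 (W(x, z) = ((z*(-1/216))*x)*z + 145 = ((-z/216)*x)*z + 145 = (-x*z/216)*z + 145 = -x*z²/216 + 145 = 145 - x*z²/216)
1/(X(103, -275) + W(-3*(-50), 182)) = 1/(270 + (145 - 1/216*(-3*(-50))*182²)) = 1/(270 + (145 - 1/216*150*33124)) = 1/(270 + (145 - 207025/9)) = 1/(270 - 205720/9) = 1/(-203290/9) = -9/203290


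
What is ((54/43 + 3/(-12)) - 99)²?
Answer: 284091025/29584 ≈ 9602.9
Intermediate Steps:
((54/43 + 3/(-12)) - 99)² = ((54*(1/43) + 3*(-1/12)) - 99)² = ((54/43 - ¼) - 99)² = (173/172 - 99)² = (-16855/172)² = 284091025/29584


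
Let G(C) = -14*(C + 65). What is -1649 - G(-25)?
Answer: -1089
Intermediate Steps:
G(C) = -910 - 14*C (G(C) = -14*(65 + C) = -910 - 14*C)
-1649 - G(-25) = -1649 - (-910 - 14*(-25)) = -1649 - (-910 + 350) = -1649 - 1*(-560) = -1649 + 560 = -1089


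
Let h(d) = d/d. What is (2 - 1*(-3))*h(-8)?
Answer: 5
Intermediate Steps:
h(d) = 1
(2 - 1*(-3))*h(-8) = (2 - 1*(-3))*1 = (2 + 3)*1 = 5*1 = 5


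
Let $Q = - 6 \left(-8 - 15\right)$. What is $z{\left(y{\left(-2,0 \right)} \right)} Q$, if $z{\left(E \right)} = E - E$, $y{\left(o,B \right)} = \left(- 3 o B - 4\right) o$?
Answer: $0$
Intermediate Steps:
$y{\left(o,B \right)} = o \left(-4 - 3 B o\right)$ ($y{\left(o,B \right)} = \left(- 3 B o - 4\right) o = \left(-4 - 3 B o\right) o = o \left(-4 - 3 B o\right)$)
$z{\left(E \right)} = 0$
$Q = 138$ ($Q = - 6 \left(-8 - 15\right) = \left(-6\right) \left(-23\right) = 138$)
$z{\left(y{\left(-2,0 \right)} \right)} Q = 0 \cdot 138 = 0$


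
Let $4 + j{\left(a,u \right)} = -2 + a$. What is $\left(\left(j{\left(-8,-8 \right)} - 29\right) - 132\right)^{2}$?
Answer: $30625$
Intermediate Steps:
$j{\left(a,u \right)} = -6 + a$ ($j{\left(a,u \right)} = -4 + \left(-2 + a\right) = -6 + a$)
$\left(\left(j{\left(-8,-8 \right)} - 29\right) - 132\right)^{2} = \left(\left(\left(-6 - 8\right) - 29\right) - 132\right)^{2} = \left(\left(-14 - 29\right) - 132\right)^{2} = \left(-43 - 132\right)^{2} = \left(-175\right)^{2} = 30625$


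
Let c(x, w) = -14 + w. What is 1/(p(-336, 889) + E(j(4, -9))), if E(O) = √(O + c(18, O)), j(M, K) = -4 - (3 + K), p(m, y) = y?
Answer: 889/790331 - I*√10/790331 ≈ 0.0011248 - 4.0012e-6*I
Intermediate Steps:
j(M, K) = -7 - K (j(M, K) = -4 + (-3 - K) = -7 - K)
E(O) = √(-14 + 2*O) (E(O) = √(O + (-14 + O)) = √(-14 + 2*O))
1/(p(-336, 889) + E(j(4, -9))) = 1/(889 + √(-14 + 2*(-7 - 1*(-9)))) = 1/(889 + √(-14 + 2*(-7 + 9))) = 1/(889 + √(-14 + 2*2)) = 1/(889 + √(-14 + 4)) = 1/(889 + √(-10)) = 1/(889 + I*√10)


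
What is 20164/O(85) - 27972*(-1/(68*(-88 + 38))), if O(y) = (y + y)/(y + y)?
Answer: 17132407/850 ≈ 20156.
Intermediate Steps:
O(y) = 1 (O(y) = (2*y)/((2*y)) = (2*y)*(1/(2*y)) = 1)
20164/O(85) - 27972*(-1/(68*(-88 + 38))) = 20164/1 - 27972*(-1/(68*(-88 + 38))) = 20164*1 - 27972/((-68*(-50))) = 20164 - 27972/3400 = 20164 - 27972*1/3400 = 20164 - 6993/850 = 17132407/850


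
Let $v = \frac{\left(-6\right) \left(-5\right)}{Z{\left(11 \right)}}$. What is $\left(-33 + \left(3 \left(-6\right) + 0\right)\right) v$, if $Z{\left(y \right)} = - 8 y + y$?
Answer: $\frac{1530}{77} \approx 19.87$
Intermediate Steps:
$Z{\left(y \right)} = - 7 y$
$v = - \frac{30}{77}$ ($v = \frac{\left(-6\right) \left(-5\right)}{\left(-7\right) 11} = \frac{30}{-77} = 30 \left(- \frac{1}{77}\right) = - \frac{30}{77} \approx -0.38961$)
$\left(-33 + \left(3 \left(-6\right) + 0\right)\right) v = \left(-33 + \left(3 \left(-6\right) + 0\right)\right) \left(- \frac{30}{77}\right) = \left(-33 + \left(-18 + 0\right)\right) \left(- \frac{30}{77}\right) = \left(-33 - 18\right) \left(- \frac{30}{77}\right) = \left(-51\right) \left(- \frac{30}{77}\right) = \frac{1530}{77}$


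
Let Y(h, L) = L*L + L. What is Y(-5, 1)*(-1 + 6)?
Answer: 10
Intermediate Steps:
Y(h, L) = L + L**2 (Y(h, L) = L**2 + L = L + L**2)
Y(-5, 1)*(-1 + 6) = (1*(1 + 1))*(-1 + 6) = (1*2)*5 = 2*5 = 10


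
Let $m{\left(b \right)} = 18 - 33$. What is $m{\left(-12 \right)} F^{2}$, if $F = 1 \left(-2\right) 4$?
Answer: $-960$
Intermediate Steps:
$m{\left(b \right)} = -15$ ($m{\left(b \right)} = 18 - 33 = -15$)
$F = -8$ ($F = \left(-2\right) 4 = -8$)
$m{\left(-12 \right)} F^{2} = - 15 \left(-8\right)^{2} = \left(-15\right) 64 = -960$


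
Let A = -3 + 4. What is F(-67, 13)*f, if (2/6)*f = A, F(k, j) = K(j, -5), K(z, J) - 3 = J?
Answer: -6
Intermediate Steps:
K(z, J) = 3 + J
F(k, j) = -2 (F(k, j) = 3 - 5 = -2)
A = 1
f = 3 (f = 3*1 = 3)
F(-67, 13)*f = -2*3 = -6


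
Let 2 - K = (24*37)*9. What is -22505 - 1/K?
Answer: -179814949/7990 ≈ -22505.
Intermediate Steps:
K = -7990 (K = 2 - 24*37*9 = 2 - 888*9 = 2 - 1*7992 = 2 - 7992 = -7990)
-22505 - 1/K = -22505 - 1/(-7990) = -22505 - 1*(-1/7990) = -22505 + 1/7990 = -179814949/7990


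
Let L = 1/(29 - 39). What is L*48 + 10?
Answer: 26/5 ≈ 5.2000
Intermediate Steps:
L = -⅒ (L = 1/(-10) = -⅒ ≈ -0.10000)
L*48 + 10 = -⅒*48 + 10 = -24/5 + 10 = 26/5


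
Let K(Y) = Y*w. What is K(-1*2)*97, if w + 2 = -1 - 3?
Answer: 1164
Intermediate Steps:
w = -6 (w = -2 + (-1 - 3) = -2 - 4 = -6)
K(Y) = -6*Y (K(Y) = Y*(-6) = -6*Y)
K(-1*2)*97 = -(-6)*2*97 = -6*(-2)*97 = 12*97 = 1164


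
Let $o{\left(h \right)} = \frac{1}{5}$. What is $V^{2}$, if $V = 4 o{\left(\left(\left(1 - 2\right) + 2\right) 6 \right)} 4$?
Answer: $\frac{256}{25} \approx 10.24$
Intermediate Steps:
$o{\left(h \right)} = \frac{1}{5}$
$V = \frac{16}{5}$ ($V = 4 \cdot \frac{1}{5} \cdot 4 = \frac{4}{5} \cdot 4 = \frac{16}{5} \approx 3.2$)
$V^{2} = \left(\frac{16}{5}\right)^{2} = \frac{256}{25}$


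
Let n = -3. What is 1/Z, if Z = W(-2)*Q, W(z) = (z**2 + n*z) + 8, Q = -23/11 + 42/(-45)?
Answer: -55/2994 ≈ -0.018370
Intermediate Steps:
Q = -499/165 (Q = -23*1/11 + 42*(-1/45) = -23/11 - 14/15 = -499/165 ≈ -3.0242)
W(z) = 8 + z**2 - 3*z (W(z) = (z**2 - 3*z) + 8 = 8 + z**2 - 3*z)
Z = -2994/55 (Z = (8 + (-2)**2 - 3*(-2))*(-499/165) = (8 + 4 + 6)*(-499/165) = 18*(-499/165) = -2994/55 ≈ -54.436)
1/Z = 1/(-2994/55) = -55/2994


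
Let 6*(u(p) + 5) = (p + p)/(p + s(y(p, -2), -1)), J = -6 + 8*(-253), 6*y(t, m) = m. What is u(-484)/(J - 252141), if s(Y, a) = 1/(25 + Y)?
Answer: 501379/27307878069 ≈ 1.8360e-5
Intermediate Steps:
y(t, m) = m/6
J = -2030 (J = -6 - 2024 = -2030)
u(p) = -5 + p/(3*(3/74 + p)) (u(p) = -5 + ((p + p)/(p + 1/(25 + (⅙)*(-2))))/6 = -5 + ((2*p)/(p + 1/(25 - ⅓)))/6 = -5 + ((2*p)/(p + 1/(74/3)))/6 = -5 + ((2*p)/(p + 3/74))/6 = -5 + ((2*p)/(3/74 + p))/6 = -5 + (2*p/(3/74 + p))/6 = -5 + p/(3*(3/74 + p)))
u(-484)/(J - 252141) = ((-45 - 1036*(-484))/(3*(3 + 74*(-484))))/(-2030 - 252141) = ((-45 + 501424)/(3*(3 - 35816)))/(-254171) = ((⅓)*501379/(-35813))*(-1/254171) = ((⅓)*(-1/35813)*501379)*(-1/254171) = -501379/107439*(-1/254171) = 501379/27307878069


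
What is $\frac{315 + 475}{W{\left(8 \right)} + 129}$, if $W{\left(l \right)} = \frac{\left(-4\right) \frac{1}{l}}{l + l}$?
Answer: $\frac{25280}{4127} \approx 6.1255$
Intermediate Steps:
$W{\left(l \right)} = - \frac{2}{l^{2}}$ ($W{\left(l \right)} = \frac{\left(-4\right) \frac{1}{l}}{2 l} = - \frac{4}{l} \frac{1}{2 l} = - \frac{2}{l^{2}}$)
$\frac{315 + 475}{W{\left(8 \right)} + 129} = \frac{315 + 475}{- \frac{2}{64} + 129} = \frac{790}{\left(-2\right) \frac{1}{64} + 129} = \frac{790}{- \frac{1}{32} + 129} = \frac{790}{\frac{4127}{32}} = 790 \cdot \frac{32}{4127} = \frac{25280}{4127}$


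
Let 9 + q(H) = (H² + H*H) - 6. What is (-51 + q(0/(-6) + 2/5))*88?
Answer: -144496/25 ≈ -5779.8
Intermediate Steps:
q(H) = -15 + 2*H² (q(H) = -9 + ((H² + H*H) - 6) = -9 + ((H² + H²) - 6) = -9 + (2*H² - 6) = -9 + (-6 + 2*H²) = -15 + 2*H²)
(-51 + q(0/(-6) + 2/5))*88 = (-51 + (-15 + 2*(0/(-6) + 2/5)²))*88 = (-51 + (-15 + 2*(0*(-⅙) + 2*(⅕))²))*88 = (-51 + (-15 + 2*(0 + ⅖)²))*88 = (-51 + (-15 + 2*(⅖)²))*88 = (-51 + (-15 + 2*(4/25)))*88 = (-51 + (-15 + 8/25))*88 = (-51 - 367/25)*88 = -1642/25*88 = -144496/25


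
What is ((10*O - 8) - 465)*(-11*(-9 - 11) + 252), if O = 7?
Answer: -190216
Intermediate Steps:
((10*O - 8) - 465)*(-11*(-9 - 11) + 252) = ((10*7 - 8) - 465)*(-11*(-9 - 11) + 252) = ((70 - 8) - 465)*(-11*(-20) + 252) = (62 - 465)*(220 + 252) = -403*472 = -190216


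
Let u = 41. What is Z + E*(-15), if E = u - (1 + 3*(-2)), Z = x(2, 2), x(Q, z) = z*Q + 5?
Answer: -681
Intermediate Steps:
x(Q, z) = 5 + Q*z (x(Q, z) = Q*z + 5 = 5 + Q*z)
Z = 9 (Z = 5 + 2*2 = 5 + 4 = 9)
E = 46 (E = 41 - (1 + 3*(-2)) = 41 - (1 - 6) = 41 - 1*(-5) = 41 + 5 = 46)
Z + E*(-15) = 9 + 46*(-15) = 9 - 690 = -681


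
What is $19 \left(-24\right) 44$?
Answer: $-20064$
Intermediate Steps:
$19 \left(-24\right) 44 = \left(-456\right) 44 = -20064$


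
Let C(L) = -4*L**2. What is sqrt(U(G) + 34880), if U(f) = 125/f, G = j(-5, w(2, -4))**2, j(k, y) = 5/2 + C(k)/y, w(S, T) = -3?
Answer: 10*sqrt(644933)/43 ≈ 186.76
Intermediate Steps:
j(k, y) = 5/2 - 4*k**2/y (j(k, y) = 5/2 + (-4*k**2)/y = 5*(1/2) - 4*k**2/y = 5/2 - 4*k**2/y)
G = 46225/36 (G = (5/2 - 4*(-5)**2/(-3))**2 = (5/2 - 4*25*(-1/3))**2 = (5/2 + 100/3)**2 = (215/6)**2 = 46225/36 ≈ 1284.0)
sqrt(U(G) + 34880) = sqrt(125/(46225/36) + 34880) = sqrt(125*(36/46225) + 34880) = sqrt(180/1849 + 34880) = sqrt(64493300/1849) = 10*sqrt(644933)/43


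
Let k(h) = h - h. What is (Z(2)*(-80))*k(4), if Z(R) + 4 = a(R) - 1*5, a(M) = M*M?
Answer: 0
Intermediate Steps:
a(M) = M²
k(h) = 0
Z(R) = -9 + R² (Z(R) = -4 + (R² - 1*5) = -4 + (R² - 5) = -4 + (-5 + R²) = -9 + R²)
(Z(2)*(-80))*k(4) = ((-9 + 2²)*(-80))*0 = ((-9 + 4)*(-80))*0 = -5*(-80)*0 = 400*0 = 0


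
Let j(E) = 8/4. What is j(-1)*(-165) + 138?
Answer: -192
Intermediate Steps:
j(E) = 2 (j(E) = 8*(¼) = 2)
j(-1)*(-165) + 138 = 2*(-165) + 138 = -330 + 138 = -192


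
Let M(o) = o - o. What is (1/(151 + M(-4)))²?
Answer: 1/22801 ≈ 4.3858e-5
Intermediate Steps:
M(o) = 0
(1/(151 + M(-4)))² = (1/(151 + 0))² = (1/151)² = 1/22801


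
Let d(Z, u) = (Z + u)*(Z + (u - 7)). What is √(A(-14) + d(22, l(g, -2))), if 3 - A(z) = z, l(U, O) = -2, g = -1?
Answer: √277 ≈ 16.643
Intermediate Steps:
A(z) = 3 - z
d(Z, u) = (Z + u)*(-7 + Z + u) (d(Z, u) = (Z + u)*(Z + (-7 + u)) = (Z + u)*(-7 + Z + u))
√(A(-14) + d(22, l(g, -2))) = √((3 - 1*(-14)) + (22² + (-2)² - 7*22 - 7*(-2) + 2*22*(-2))) = √((3 + 14) + (484 + 4 - 154 + 14 - 88)) = √(17 + 260) = √277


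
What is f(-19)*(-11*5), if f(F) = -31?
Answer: 1705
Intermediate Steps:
f(-19)*(-11*5) = -(-341)*5 = -31*(-55) = 1705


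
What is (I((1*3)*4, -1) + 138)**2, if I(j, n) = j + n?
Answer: 22201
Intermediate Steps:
(I((1*3)*4, -1) + 138)**2 = (((1*3)*4 - 1) + 138)**2 = ((3*4 - 1) + 138)**2 = ((12 - 1) + 138)**2 = (11 + 138)**2 = 149**2 = 22201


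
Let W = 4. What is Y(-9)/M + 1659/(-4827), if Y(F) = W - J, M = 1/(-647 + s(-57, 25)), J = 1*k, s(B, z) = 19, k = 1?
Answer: -3031909/1609 ≈ -1884.3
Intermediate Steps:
J = 1 (J = 1*1 = 1)
M = -1/628 (M = 1/(-647 + 19) = 1/(-628) = -1/628 ≈ -0.0015924)
Y(F) = 3 (Y(F) = 4 - 1*1 = 4 - 1 = 3)
Y(-9)/M + 1659/(-4827) = 3/(-1/628) + 1659/(-4827) = 3*(-628) + 1659*(-1/4827) = -1884 - 553/1609 = -3031909/1609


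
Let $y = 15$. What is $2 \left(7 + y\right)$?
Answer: $44$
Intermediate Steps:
$2 \left(7 + y\right) = 2 \left(7 + 15\right) = 2 \cdot 22 = 44$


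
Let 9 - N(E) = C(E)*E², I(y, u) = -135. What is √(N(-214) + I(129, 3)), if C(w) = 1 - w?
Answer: I*√9846266 ≈ 3137.9*I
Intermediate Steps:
N(E) = 9 - E²*(1 - E) (N(E) = 9 - (1 - E)*E² = 9 - E²*(1 - E))
√(N(-214) + I(129, 3)) = √((9 + (-214)²*(-1 - 214)) - 135) = √((9 + 45796*(-215)) - 135) = √((9 - 9846140) - 135) = √(-9846131 - 135) = √(-9846266) = I*√9846266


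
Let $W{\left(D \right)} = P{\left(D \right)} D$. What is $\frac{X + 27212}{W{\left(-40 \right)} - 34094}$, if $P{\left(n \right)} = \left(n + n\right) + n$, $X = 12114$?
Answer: $- \frac{19663}{14647} \approx -1.3425$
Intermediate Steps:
$P{\left(n \right)} = 3 n$ ($P{\left(n \right)} = 2 n + n = 3 n$)
$W{\left(D \right)} = 3 D^{2}$ ($W{\left(D \right)} = 3 D D = 3 D^{2}$)
$\frac{X + 27212}{W{\left(-40 \right)} - 34094} = \frac{12114 + 27212}{3 \left(-40\right)^{2} - 34094} = \frac{39326}{3 \cdot 1600 - 34094} = \frac{39326}{4800 - 34094} = \frac{39326}{-29294} = 39326 \left(- \frac{1}{29294}\right) = - \frac{19663}{14647}$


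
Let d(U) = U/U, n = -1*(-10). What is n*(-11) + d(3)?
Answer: -109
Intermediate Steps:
n = 10
d(U) = 1
n*(-11) + d(3) = 10*(-11) + 1 = -110 + 1 = -109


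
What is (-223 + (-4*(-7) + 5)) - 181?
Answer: -371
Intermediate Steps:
(-223 + (-4*(-7) + 5)) - 181 = (-223 + (28 + 5)) - 181 = (-223 + 33) - 181 = -190 - 181 = -371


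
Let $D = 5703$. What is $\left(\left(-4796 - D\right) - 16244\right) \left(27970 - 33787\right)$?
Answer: $155564031$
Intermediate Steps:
$\left(\left(-4796 - D\right) - 16244\right) \left(27970 - 33787\right) = \left(\left(-4796 - 5703\right) - 16244\right) \left(27970 - 33787\right) = \left(\left(-4796 - 5703\right) - 16244\right) \left(-5817\right) = \left(-10499 - 16244\right) \left(-5817\right) = \left(-26743\right) \left(-5817\right) = 155564031$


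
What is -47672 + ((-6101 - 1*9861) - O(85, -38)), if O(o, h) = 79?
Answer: -63713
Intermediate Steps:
-47672 + ((-6101 - 1*9861) - O(85, -38)) = -47672 + ((-6101 - 1*9861) - 1*79) = -47672 + ((-6101 - 9861) - 79) = -47672 + (-15962 - 79) = -47672 - 16041 = -63713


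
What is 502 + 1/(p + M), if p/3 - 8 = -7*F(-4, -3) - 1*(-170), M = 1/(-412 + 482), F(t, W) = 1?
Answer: 18027392/35911 ≈ 502.00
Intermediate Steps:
M = 1/70 ≈ 0.014286
p = 513 (p = 24 + 3*(-7*1 - 1*(-170)) = 24 + 3*(-7 + 170) = 24 + 3*163 = 24 + 489 = 513)
502 + 1/(p + M) = 502 + 1/(513 + 1/70) = 502 + 1/(35911/70) = 502 + 70/35911 = 18027392/35911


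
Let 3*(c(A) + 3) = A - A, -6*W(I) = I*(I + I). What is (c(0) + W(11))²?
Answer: 16900/9 ≈ 1877.8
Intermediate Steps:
W(I) = -I²/3 (W(I) = -I*(I + I)/6 = -I*2*I/6 = -I²/3)
c(A) = -3 (c(A) = -3 + (A - A)/3 = -3 + (⅓)*0 = -3 + 0 = -3)
(c(0) + W(11))² = (-3 - ⅓*11²)² = (-3 - ⅓*121)² = (-3 - 121/3)² = (-130/3)² = 16900/9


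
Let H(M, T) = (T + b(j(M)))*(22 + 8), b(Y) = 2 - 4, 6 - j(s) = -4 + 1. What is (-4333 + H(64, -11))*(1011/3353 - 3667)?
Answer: 58066640120/3353 ≈ 1.7318e+7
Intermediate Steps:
j(s) = 9 (j(s) = 6 - (-4 + 1) = 6 - 1*(-3) = 6 + 3 = 9)
b(Y) = -2
H(M, T) = -60 + 30*T (H(M, T) = (T - 2)*(22 + 8) = (-2 + T)*30 = -60 + 30*T)
(-4333 + H(64, -11))*(1011/3353 - 3667) = (-4333 + (-60 + 30*(-11)))*(1011/3353 - 3667) = (-4333 + (-60 - 330))*(1011*(1/3353) - 3667) = (-4333 - 390)*(1011/3353 - 3667) = -4723*(-12294440/3353) = 58066640120/3353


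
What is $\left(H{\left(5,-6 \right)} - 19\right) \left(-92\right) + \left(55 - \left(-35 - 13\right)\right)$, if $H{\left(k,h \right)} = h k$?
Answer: $4611$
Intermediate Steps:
$\left(H{\left(5,-6 \right)} - 19\right) \left(-92\right) + \left(55 - \left(-35 - 13\right)\right) = \left(\left(-6\right) 5 - 19\right) \left(-92\right) + \left(55 - \left(-35 - 13\right)\right) = \left(-30 - 19\right) \left(-92\right) + \left(55 - \left(-35 - 13\right)\right) = \left(-49\right) \left(-92\right) + \left(55 - -48\right) = 4508 + \left(55 + 48\right) = 4508 + 103 = 4611$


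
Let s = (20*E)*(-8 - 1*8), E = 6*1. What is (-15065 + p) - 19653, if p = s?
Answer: -36638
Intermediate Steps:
E = 6
s = -1920 (s = (20*6)*(-8 - 1*8) = 120*(-8 - 8) = 120*(-16) = -1920)
p = -1920
(-15065 + p) - 19653 = (-15065 - 1920) - 19653 = -16985 - 19653 = -36638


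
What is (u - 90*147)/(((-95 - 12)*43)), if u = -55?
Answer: 13285/4601 ≈ 2.8874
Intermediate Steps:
(u - 90*147)/(((-95 - 12)*43)) = (-55 - 90*147)/(((-95 - 12)*43)) = (-55 - 13230)/((-107*43)) = -13285/(-4601) = -13285*(-1/4601) = 13285/4601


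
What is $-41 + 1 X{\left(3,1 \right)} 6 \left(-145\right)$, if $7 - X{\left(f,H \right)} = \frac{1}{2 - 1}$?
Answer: $-5261$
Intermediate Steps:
$X{\left(f,H \right)} = 6$ ($X{\left(f,H \right)} = 7 - \frac{1}{2 - 1} = 7 - 1^{-1} = 7 - 1 = 6$)
$-41 + 1 X{\left(3,1 \right)} 6 \left(-145\right) = -41 + 1 \cdot 6 \cdot 6 \left(-145\right) = -41 + 6 \cdot 6 \left(-145\right) = -41 + 36 \left(-145\right) = -41 - 5220 = -5261$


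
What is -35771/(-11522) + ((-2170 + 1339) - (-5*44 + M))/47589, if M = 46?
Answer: 564912055/182773486 ≈ 3.0908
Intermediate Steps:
-35771/(-11522) + ((-2170 + 1339) - (-5*44 + M))/47589 = -35771/(-11522) + ((-2170 + 1339) - (-5*44 + 46))/47589 = -35771*(-1/11522) + (-831 - (-220 + 46))*(1/47589) = 35771/11522 + (-831 - 1*(-174))*(1/47589) = 35771/11522 + (-831 + 174)*(1/47589) = 35771/11522 - 657*1/47589 = 35771/11522 - 219/15863 = 564912055/182773486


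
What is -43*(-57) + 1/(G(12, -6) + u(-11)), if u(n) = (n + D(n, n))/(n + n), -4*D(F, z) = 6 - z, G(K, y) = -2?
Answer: 281777/115 ≈ 2450.2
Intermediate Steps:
D(F, z) = -3/2 + z/4 (D(F, z) = -(6 - z)/4 = -3/2 + z/4)
u(n) = (-3/2 + 5*n/4)/(2*n) (u(n) = (n + (-3/2 + n/4))/(n + n) = (-3/2 + 5*n/4)/((2*n)) = (-3/2 + 5*n/4)*(1/(2*n)) = (-3/2 + 5*n/4)/(2*n))
-43*(-57) + 1/(G(12, -6) + u(-11)) = -43*(-57) + 1/(-2 + (1/8)*(-6 + 5*(-11))/(-11)) = 2451 + 1/(-2 + (1/8)*(-1/11)*(-6 - 55)) = 2451 + 1/(-2 + (1/8)*(-1/11)*(-61)) = 2451 + 1/(-2 + 61/88) = 2451 + 1/(-115/88) = 2451 - 88/115 = 281777/115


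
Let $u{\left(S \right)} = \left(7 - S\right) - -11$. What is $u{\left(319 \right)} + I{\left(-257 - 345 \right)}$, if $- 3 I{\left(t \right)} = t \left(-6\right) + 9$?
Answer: $-1508$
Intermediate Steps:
$u{\left(S \right)} = 18 - S$ ($u{\left(S \right)} = \left(7 - S\right) + 11 = 18 - S$)
$I{\left(t \right)} = -3 + 2 t$ ($I{\left(t \right)} = - \frac{t \left(-6\right) + 9}{3} = - \frac{- 6 t + 9}{3} = - \frac{9 - 6 t}{3} = -3 + 2 t$)
$u{\left(319 \right)} + I{\left(-257 - 345 \right)} = \left(18 - 319\right) + \left(-3 + 2 \left(-257 - 345\right)\right) = -301 + \left(-3 + 2 \left(-602\right)\right) = -301 - 1207 = -1508$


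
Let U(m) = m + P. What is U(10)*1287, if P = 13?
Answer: 29601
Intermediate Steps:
U(m) = 13 + m (U(m) = m + 13 = 13 + m)
U(10)*1287 = (13 + 10)*1287 = 23*1287 = 29601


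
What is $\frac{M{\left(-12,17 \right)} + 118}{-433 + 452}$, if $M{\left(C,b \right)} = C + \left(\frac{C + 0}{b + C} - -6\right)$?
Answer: $\frac{548}{95} \approx 5.7684$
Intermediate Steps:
$M{\left(C,b \right)} = 6 + C + \frac{C}{C + b}$ ($M{\left(C,b \right)} = C + \left(\frac{C}{C + b} + 6\right) = C + \left(6 + \frac{C}{C + b}\right) = 6 + C + \frac{C}{C + b}$)
$\frac{M{\left(-12,17 \right)} + 118}{-433 + 452} = \frac{\frac{\left(-12\right)^{2} + 6 \cdot 17 + 7 \left(-12\right) - 204}{-12 + 17} + 118}{-433 + 452} = \frac{\frac{144 + 102 - 84 - 204}{5} + 118}{19} = \left(\frac{1}{5} \left(-42\right) + 118\right) \frac{1}{19} = \left(- \frac{42}{5} + 118\right) \frac{1}{19} = \frac{548}{5} \cdot \frac{1}{19} = \frac{548}{95}$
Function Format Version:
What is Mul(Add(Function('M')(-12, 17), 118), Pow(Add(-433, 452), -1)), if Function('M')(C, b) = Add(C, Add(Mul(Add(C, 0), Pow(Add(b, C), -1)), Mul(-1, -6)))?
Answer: Rational(548, 95) ≈ 5.7684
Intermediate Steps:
Function('M')(C, b) = Add(6, C, Mul(C, Pow(Add(C, b), -1))) (Function('M')(C, b) = Add(C, Add(Mul(C, Pow(Add(C, b), -1)), 6)) = Add(C, Add(6, Mul(C, Pow(Add(C, b), -1)))) = Add(6, C, Mul(C, Pow(Add(C, b), -1))))
Mul(Add(Function('M')(-12, 17), 118), Pow(Add(-433, 452), -1)) = Mul(Add(Mul(Pow(Add(-12, 17), -1), Add(Pow(-12, 2), Mul(6, 17), Mul(7, -12), Mul(-12, 17))), 118), Pow(Add(-433, 452), -1)) = Mul(Add(Mul(Pow(5, -1), Add(144, 102, -84, -204)), 118), Pow(19, -1)) = Mul(Add(Mul(Rational(1, 5), -42), 118), Rational(1, 19)) = Mul(Add(Rational(-42, 5), 118), Rational(1, 19)) = Mul(Rational(548, 5), Rational(1, 19)) = Rational(548, 95)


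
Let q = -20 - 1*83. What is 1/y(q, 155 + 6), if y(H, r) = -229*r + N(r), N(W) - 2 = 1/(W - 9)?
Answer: -152/5603783 ≈ -2.7125e-5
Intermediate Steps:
q = -103 (q = -20 - 83 = -103)
N(W) = 2 + 1/(-9 + W) (N(W) = 2 + 1/(W - 9) = 2 + 1/(-9 + W))
y(H, r) = -229*r + (-17 + 2*r)/(-9 + r)
1/y(q, 155 + 6) = 1/((-17 - 229*(155 + 6)² + 2063*(155 + 6))/(-9 + (155 + 6))) = 1/((-17 - 229*161² + 2063*161)/(-9 + 161)) = 1/((-17 - 229*25921 + 332143)/152) = 1/((-17 - 5935909 + 332143)/152) = 1/((1/152)*(-5603783)) = 1/(-5603783/152) = -152/5603783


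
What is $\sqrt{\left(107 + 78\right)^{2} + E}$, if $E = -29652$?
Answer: $\sqrt{4573} \approx 67.624$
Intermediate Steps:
$\sqrt{\left(107 + 78\right)^{2} + E} = \sqrt{\left(107 + 78\right)^{2} - 29652} = \sqrt{185^{2} - 29652} = \sqrt{34225 - 29652} = \sqrt{4573}$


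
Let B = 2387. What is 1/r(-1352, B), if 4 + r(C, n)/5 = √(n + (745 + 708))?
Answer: 1/4780 + √15/1195 ≈ 0.0034502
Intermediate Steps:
r(C, n) = -20 + 5*√(1453 + n) (r(C, n) = -20 + 5*√(n + (745 + 708)) = -20 + 5*√(n + 1453) = -20 + 5*√(1453 + n))
1/r(-1352, B) = 1/(-20 + 5*√(1453 + 2387)) = 1/(-20 + 5*√3840) = 1/(-20 + 5*(16*√15)) = 1/(-20 + 80*√15)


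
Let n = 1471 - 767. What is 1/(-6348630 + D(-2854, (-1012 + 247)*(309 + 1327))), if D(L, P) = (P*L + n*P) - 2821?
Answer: 1/2684459549 ≈ 3.7251e-10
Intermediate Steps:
n = 704
D(L, P) = -2821 + 704*P + L*P (D(L, P) = (P*L + 704*P) - 2821 = (L*P + 704*P) - 2821 = (704*P + L*P) - 2821 = -2821 + 704*P + L*P)
1/(-6348630 + D(-2854, (-1012 + 247)*(309 + 1327))) = 1/(-6348630 + (-2821 + 704*((-1012 + 247)*(309 + 1327)) - 2854*(-1012 + 247)*(309 + 1327))) = 1/(-6348630 + (-2821 + 704*(-765*1636) - (-2183310)*1636)) = 1/(-6348630 + (-2821 + 704*(-1251540) - 2854*(-1251540))) = 1/(-6348630 + (-2821 - 881084160 + 3571895160)) = 1/(-6348630 + 2690808179) = 1/2684459549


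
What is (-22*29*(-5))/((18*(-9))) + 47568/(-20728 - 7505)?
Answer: -5431627/254097 ≈ -21.376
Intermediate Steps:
(-22*29*(-5))/((18*(-9))) + 47568/(-20728 - 7505) = -638*(-5)/(-162) + 47568/(-28233) = 3190*(-1/162) + 47568*(-1/28233) = -1595/81 - 15856/9411 = -5431627/254097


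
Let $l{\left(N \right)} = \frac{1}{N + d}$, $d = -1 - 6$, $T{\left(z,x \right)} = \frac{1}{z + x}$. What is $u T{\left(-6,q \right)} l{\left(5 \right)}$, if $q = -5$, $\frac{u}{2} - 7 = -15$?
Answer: $- \frac{8}{11} \approx -0.72727$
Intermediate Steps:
$u = -16$ ($u = 14 + 2 \left(-15\right) = 14 - 30 = -16$)
$T{\left(z,x \right)} = \frac{1}{x + z}$
$d = -7$ ($d = -1 - 6 = -7$)
$l{\left(N \right)} = \frac{1}{-7 + N}$ ($l{\left(N \right)} = \frac{1}{N - 7} = \frac{1}{-7 + N}$)
$u T{\left(-6,q \right)} l{\left(5 \right)} = \frac{\left(-16\right) \frac{1}{-5 - 6}}{-7 + 5} = \frac{\left(-16\right) \frac{1}{-11}}{-2} = \left(-16\right) \left(- \frac{1}{11}\right) \left(- \frac{1}{2}\right) = \frac{16}{11} \left(- \frac{1}{2}\right) = - \frac{8}{11}$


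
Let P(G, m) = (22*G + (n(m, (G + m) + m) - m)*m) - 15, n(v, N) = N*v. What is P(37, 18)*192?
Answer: 4632384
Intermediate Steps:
P(G, m) = -15 + 22*G + m*(-m + m*(G + 2*m)) (P(G, m) = (22*G + (((G + m) + m)*m - m)*m) - 15 = (22*G + ((G + 2*m)*m - m)*m) - 15 = (22*G + (m*(G + 2*m) - m)*m) - 15 = (22*G + (-m + m*(G + 2*m))*m) - 15 = (22*G + m*(-m + m*(G + 2*m))) - 15 = -15 + 22*G + m*(-m + m*(G + 2*m)))
P(37, 18)*192 = (-15 - 1*18² + 22*37 + 18²*(37 + 2*18))*192 = (-15 - 1*324 + 814 + 324*(37 + 36))*192 = (-15 - 324 + 814 + 324*73)*192 = (-15 - 324 + 814 + 23652)*192 = 24127*192 = 4632384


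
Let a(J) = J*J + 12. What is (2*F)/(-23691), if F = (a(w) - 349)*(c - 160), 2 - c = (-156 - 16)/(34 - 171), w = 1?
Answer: -4887232/1081889 ≈ -4.5173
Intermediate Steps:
a(J) = 12 + J² (a(J) = J² + 12 = 12 + J²)
c = 102/137 (c = 2 - (-156 - 16)/(34 - 171) = 2 - (-172)/(-137) = 2 - (-172)*(-1)/137 = 2 - 1*172/137 = 2 - 172/137 = 102/137 ≈ 0.74453)
F = 7330848/137 (F = ((12 + 1²) - 349)*(102/137 - 160) = ((12 + 1) - 349)*(-21818/137) = (13 - 349)*(-21818/137) = -336*(-21818/137) = 7330848/137 ≈ 53510.)
(2*F)/(-23691) = (2*(7330848/137))/(-23691) = (14661696/137)*(-1/23691) = -4887232/1081889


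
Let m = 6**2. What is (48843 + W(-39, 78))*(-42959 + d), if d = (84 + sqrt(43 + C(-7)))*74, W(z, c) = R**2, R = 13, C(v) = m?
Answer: -1800847916 + 3626888*sqrt(79) ≈ -1.7686e+9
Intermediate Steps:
m = 36
C(v) = 36
W(z, c) = 169 (W(z, c) = 13**2 = 169)
d = 6216 + 74*sqrt(79) (d = (84 + sqrt(43 + 36))*74 = (84 + sqrt(79))*74 = 6216 + 74*sqrt(79) ≈ 6873.7)
(48843 + W(-39, 78))*(-42959 + d) = (48843 + 169)*(-42959 + (6216 + 74*sqrt(79))) = 49012*(-36743 + 74*sqrt(79)) = -1800847916 + 3626888*sqrt(79)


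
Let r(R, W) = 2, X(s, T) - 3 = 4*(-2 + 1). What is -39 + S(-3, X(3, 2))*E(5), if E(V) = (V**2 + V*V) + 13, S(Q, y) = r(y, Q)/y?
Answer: -165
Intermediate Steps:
X(s, T) = -1 (X(s, T) = 3 + 4*(-2 + 1) = 3 + 4*(-1) = 3 - 4 = -1)
S(Q, y) = 2/y
E(V) = 13 + 2*V**2 (E(V) = (V**2 + V**2) + 13 = 2*V**2 + 13 = 13 + 2*V**2)
-39 + S(-3, X(3, 2))*E(5) = -39 + (2/(-1))*(13 + 2*5**2) = -39 + (2*(-1))*(13 + 2*25) = -39 - 2*(13 + 50) = -39 - 2*63 = -39 - 126 = -165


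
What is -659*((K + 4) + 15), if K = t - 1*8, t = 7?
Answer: -11862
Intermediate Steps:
K = -1 (K = 7 - 1*8 = 7 - 8 = -1)
-659*((K + 4) + 15) = -659*((-1 + 4) + 15) = -659*(3 + 15) = -659*18 = -11862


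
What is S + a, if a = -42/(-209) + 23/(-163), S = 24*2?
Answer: 1637255/34067 ≈ 48.060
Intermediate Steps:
S = 48
a = 2039/34067 (a = -42*(-1/209) + 23*(-1/163) = 42/209 - 23/163 = 2039/34067 ≈ 0.059853)
S + a = 48 + 2039/34067 = 1637255/34067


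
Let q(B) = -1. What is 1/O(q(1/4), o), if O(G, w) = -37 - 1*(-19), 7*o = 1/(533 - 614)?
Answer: -1/18 ≈ -0.055556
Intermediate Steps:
o = -1/567 (o = 1/(7*(533 - 614)) = (⅐)/(-81) = (⅐)*(-1/81) = -1/567 ≈ -0.0017637)
O(G, w) = -18 (O(G, w) = -37 + 19 = -18)
1/O(q(1/4), o) = 1/(-18) = -1/18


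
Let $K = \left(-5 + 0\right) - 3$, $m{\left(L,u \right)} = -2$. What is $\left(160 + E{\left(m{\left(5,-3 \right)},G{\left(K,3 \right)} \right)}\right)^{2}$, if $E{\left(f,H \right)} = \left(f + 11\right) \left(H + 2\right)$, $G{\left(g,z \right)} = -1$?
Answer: $28561$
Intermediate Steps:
$K = -8$ ($K = -5 - 3 = -8$)
$E{\left(f,H \right)} = \left(2 + H\right) \left(11 + f\right)$ ($E{\left(f,H \right)} = \left(11 + f\right) \left(2 + H\right) = \left(2 + H\right) \left(11 + f\right)$)
$\left(160 + E{\left(m{\left(5,-3 \right)},G{\left(K,3 \right)} \right)}\right)^{2} = \left(160 + \left(22 + 2 \left(-2\right) + 11 \left(-1\right) - -2\right)\right)^{2} = \left(160 + \left(22 - 4 - 11 + 2\right)\right)^{2} = \left(160 + 9\right)^{2} = 169^{2} = 28561$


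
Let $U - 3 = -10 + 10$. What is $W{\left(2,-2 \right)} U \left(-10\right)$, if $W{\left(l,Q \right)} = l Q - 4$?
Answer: $240$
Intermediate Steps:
$W{\left(l,Q \right)} = -4 + Q l$ ($W{\left(l,Q \right)} = Q l - 4 = -4 + Q l$)
$U = 3$ ($U = 3 + \left(-10 + 10\right) = 3 + 0 = 3$)
$W{\left(2,-2 \right)} U \left(-10\right) = \left(-4 - 4\right) 3 \left(-10\right) = \left(-8\right) 3 \left(-10\right) = \left(-24\right) \left(-10\right) = 240$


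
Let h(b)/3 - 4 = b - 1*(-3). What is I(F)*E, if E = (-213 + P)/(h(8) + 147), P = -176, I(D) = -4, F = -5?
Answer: 389/48 ≈ 8.1042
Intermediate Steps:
h(b) = 21 + 3*b (h(b) = 12 + 3*(b - 1*(-3)) = 12 + 3*(b + 3) = 12 + 3*(3 + b) = 12 + (9 + 3*b) = 21 + 3*b)
E = -389/192 (E = (-213 - 176)/((21 + 3*8) + 147) = -389/((21 + 24) + 147) = -389/(45 + 147) = -389/192 ≈ -2.0260)
I(F)*E = -4*(-389/192) = 389/48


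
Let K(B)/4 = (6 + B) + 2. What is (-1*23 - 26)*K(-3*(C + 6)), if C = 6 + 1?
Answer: 6076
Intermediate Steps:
C = 7
K(B) = 32 + 4*B (K(B) = 4*((6 + B) + 2) = 4*(8 + B) = 32 + 4*B)
(-1*23 - 26)*K(-3*(C + 6)) = (-1*23 - 26)*(32 + 4*(-3*(7 + 6))) = (-23 - 26)*(32 + 4*(-3*13)) = -49*(32 + 4*(-39)) = -49*(32 - 156) = -49*(-124) = 6076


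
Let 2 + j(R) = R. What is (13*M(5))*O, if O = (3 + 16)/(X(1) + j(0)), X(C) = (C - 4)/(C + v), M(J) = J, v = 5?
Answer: -494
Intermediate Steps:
j(R) = -2 + R
X(C) = (-4 + C)/(5 + C) (X(C) = (C - 4)/(C + 5) = (-4 + C)/(5 + C))
O = -38/5 (O = (3 + 16)/((-4 + 1)/(5 + 1) + (-2 + 0)) = 19/(-3/6 - 2) = 19/((⅙)*(-3) - 2) = 19/(-½ - 2) = 19/(-5/2) = 19*(-⅖) = -38/5 ≈ -7.6000)
(13*M(5))*O = (13*5)*(-38/5) = 65*(-38/5) = -494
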